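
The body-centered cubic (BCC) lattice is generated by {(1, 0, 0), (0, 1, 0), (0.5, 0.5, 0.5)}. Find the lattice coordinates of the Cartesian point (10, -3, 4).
6b₁ - 7b₂ + 8b₃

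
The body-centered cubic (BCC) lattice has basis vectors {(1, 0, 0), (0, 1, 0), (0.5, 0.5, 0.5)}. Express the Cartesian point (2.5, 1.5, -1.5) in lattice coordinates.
4b₁ + 3b₂ - 3b₃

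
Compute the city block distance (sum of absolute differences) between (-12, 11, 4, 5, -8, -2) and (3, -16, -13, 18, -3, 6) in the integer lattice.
85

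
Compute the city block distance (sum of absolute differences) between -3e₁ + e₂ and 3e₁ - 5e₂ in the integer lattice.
12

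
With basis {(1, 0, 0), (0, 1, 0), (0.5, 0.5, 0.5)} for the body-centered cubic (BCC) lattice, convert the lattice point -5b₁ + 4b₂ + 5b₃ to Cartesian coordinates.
(-2.5, 6.5, 2.5)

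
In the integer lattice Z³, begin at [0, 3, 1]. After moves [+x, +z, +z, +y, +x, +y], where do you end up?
(2, 5, 3)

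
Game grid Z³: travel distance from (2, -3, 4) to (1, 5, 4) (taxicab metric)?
9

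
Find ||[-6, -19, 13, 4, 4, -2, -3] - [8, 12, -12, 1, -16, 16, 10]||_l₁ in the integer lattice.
124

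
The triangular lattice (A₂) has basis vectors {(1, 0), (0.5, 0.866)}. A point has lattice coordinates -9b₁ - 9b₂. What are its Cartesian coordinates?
(-13.5, -7.794)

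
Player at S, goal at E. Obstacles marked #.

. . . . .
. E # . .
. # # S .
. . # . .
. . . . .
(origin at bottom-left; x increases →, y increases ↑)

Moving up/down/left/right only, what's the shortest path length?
5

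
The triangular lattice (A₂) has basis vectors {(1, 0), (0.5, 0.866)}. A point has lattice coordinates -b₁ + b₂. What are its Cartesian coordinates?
(-0.5, 0.866)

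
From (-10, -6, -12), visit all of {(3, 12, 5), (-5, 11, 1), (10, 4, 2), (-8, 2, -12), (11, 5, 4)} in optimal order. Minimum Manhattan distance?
68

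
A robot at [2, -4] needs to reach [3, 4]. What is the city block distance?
9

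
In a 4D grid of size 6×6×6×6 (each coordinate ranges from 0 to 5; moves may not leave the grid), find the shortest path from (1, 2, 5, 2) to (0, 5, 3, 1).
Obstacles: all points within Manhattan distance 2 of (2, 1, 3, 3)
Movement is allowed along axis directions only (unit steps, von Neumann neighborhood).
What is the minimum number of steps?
7
(one shortest path: (1, 2, 5, 2) → (0, 2, 5, 2) → (0, 3, 5, 2) → (0, 4, 5, 2) → (0, 5, 5, 2) → (0, 5, 4, 2) → (0, 5, 3, 2) → (0, 5, 3, 1))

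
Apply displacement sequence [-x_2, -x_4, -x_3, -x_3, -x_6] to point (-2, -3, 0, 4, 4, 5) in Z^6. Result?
(-2, -4, -2, 3, 4, 4)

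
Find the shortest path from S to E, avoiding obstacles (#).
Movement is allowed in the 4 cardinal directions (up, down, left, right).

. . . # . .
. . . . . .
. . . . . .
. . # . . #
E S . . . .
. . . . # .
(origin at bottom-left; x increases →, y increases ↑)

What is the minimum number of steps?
1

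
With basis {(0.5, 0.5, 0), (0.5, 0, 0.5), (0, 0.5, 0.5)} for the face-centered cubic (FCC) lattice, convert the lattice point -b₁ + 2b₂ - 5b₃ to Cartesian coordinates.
(0.5, -3, -1.5)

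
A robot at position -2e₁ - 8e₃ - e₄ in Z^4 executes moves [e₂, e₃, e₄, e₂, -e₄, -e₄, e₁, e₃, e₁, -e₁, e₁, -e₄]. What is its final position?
(0, 2, -6, -3)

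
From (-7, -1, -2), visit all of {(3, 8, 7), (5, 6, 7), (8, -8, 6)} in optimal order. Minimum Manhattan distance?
50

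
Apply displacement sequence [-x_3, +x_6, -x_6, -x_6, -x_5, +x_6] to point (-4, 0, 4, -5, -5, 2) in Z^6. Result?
(-4, 0, 3, -5, -6, 2)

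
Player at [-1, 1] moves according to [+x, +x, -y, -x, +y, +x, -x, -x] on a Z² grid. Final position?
(-1, 1)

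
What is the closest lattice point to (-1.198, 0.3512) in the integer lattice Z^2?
(-1, 0)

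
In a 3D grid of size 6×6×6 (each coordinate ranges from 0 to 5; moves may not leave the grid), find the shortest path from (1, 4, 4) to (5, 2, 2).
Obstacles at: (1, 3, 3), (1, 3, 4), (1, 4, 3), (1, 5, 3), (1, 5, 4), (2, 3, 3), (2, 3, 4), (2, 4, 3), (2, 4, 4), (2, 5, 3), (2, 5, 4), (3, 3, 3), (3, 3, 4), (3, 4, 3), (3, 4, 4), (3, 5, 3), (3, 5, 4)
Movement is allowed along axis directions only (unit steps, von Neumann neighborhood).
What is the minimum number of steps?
10
(one shortest path: (1, 4, 4) → (0, 4, 4) → (0, 3, 4) → (0, 2, 4) → (1, 2, 4) → (2, 2, 4) → (3, 2, 4) → (4, 2, 4) → (5, 2, 4) → (5, 2, 3) → (5, 2, 2))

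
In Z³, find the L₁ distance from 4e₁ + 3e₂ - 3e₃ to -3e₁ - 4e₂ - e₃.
16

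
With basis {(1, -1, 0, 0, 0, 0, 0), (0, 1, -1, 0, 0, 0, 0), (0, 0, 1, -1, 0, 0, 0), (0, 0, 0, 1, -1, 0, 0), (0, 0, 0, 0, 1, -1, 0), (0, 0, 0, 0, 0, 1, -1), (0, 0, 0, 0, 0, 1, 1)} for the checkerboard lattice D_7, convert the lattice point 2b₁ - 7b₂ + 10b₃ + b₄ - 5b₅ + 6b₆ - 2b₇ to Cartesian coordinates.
(2, -9, 17, -9, -6, 9, -8)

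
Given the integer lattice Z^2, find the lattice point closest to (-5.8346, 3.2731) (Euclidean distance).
(-6, 3)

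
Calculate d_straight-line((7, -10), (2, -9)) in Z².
5.09902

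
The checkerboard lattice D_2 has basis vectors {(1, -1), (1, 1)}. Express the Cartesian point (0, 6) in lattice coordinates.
-3b₁ + 3b₂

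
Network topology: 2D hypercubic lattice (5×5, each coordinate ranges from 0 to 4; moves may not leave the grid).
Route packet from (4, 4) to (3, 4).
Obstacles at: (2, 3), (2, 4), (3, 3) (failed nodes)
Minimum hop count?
1
(one shortest path: (4, 4) → (3, 4))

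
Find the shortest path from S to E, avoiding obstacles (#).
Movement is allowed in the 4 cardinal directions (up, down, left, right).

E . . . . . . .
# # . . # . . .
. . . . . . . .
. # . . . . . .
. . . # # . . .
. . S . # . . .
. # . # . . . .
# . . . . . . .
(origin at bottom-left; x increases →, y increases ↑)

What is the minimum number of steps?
7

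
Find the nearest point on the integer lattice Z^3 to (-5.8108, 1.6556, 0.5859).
(-6, 2, 1)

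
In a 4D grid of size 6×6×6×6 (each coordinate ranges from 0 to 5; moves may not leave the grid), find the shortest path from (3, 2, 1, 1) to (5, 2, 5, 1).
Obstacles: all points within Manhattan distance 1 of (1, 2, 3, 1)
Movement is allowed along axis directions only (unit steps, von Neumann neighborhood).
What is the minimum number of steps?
6
(one shortest path: (3, 2, 1, 1) → (4, 2, 1, 1) → (5, 2, 1, 1) → (5, 2, 2, 1) → (5, 2, 3, 1) → (5, 2, 4, 1) → (5, 2, 5, 1))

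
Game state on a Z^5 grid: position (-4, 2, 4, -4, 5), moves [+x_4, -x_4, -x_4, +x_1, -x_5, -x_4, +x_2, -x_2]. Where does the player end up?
(-3, 2, 4, -6, 4)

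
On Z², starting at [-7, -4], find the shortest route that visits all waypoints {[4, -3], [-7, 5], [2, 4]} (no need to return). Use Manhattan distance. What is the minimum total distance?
28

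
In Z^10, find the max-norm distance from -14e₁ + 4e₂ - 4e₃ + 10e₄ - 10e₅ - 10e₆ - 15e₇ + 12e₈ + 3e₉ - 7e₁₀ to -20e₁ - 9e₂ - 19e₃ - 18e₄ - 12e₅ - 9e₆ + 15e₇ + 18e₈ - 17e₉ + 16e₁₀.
30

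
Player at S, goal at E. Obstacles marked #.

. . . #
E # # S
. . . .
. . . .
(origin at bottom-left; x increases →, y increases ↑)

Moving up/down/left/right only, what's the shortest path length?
5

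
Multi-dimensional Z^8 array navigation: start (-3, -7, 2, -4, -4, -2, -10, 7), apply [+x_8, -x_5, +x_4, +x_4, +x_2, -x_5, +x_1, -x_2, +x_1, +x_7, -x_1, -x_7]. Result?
(-2, -7, 2, -2, -6, -2, -10, 8)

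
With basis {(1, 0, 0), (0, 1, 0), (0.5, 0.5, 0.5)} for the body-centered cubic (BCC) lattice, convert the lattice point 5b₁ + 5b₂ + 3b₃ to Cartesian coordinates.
(6.5, 6.5, 1.5)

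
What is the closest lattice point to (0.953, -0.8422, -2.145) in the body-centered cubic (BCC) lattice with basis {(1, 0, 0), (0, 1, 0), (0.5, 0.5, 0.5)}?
(1, -1, -2)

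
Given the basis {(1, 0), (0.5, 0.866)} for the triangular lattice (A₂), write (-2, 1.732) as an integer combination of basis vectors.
-3b₁ + 2b₂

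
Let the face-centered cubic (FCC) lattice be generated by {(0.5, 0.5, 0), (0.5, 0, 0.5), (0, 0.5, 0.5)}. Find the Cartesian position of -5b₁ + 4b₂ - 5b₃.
(-0.5, -5, -0.5)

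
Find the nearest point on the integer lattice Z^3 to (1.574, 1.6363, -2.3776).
(2, 2, -2)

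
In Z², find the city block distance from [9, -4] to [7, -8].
6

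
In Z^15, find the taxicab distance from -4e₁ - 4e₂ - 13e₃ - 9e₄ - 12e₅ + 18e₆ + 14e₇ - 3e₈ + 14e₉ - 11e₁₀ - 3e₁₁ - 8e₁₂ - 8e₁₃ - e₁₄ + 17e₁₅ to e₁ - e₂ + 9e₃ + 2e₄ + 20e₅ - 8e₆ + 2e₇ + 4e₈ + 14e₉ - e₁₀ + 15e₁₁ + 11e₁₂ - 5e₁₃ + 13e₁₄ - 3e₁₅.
202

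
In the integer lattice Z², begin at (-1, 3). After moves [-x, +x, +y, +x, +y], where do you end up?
(0, 5)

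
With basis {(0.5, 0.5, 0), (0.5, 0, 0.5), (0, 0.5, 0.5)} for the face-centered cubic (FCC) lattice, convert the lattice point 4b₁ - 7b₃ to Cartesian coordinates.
(2, -1.5, -3.5)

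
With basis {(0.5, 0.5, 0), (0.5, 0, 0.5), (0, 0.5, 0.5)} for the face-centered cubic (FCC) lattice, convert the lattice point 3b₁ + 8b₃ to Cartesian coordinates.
(1.5, 5.5, 4)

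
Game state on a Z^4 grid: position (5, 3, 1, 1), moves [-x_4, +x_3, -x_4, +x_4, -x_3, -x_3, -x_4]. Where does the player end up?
(5, 3, 0, -1)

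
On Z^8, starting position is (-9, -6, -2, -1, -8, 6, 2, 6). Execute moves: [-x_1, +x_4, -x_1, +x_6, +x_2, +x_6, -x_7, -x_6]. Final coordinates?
(-11, -5, -2, 0, -8, 7, 1, 6)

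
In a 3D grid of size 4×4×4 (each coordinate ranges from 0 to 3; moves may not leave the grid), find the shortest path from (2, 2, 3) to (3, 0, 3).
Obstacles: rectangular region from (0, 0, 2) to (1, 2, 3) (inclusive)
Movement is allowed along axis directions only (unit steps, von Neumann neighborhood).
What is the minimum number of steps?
3
(one shortest path: (2, 2, 3) → (3, 2, 3) → (3, 1, 3) → (3, 0, 3))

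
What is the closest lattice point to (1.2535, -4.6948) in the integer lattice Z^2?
(1, -5)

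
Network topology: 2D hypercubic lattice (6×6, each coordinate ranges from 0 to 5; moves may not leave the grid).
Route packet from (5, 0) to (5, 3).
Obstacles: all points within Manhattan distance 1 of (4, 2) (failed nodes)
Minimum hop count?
11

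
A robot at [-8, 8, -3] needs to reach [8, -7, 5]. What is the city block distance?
39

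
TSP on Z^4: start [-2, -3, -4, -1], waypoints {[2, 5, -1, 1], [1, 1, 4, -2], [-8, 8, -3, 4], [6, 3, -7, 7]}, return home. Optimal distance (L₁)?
96
(one optimal route: (-2, -3, -4, -1) → (1, 1, 4, -2) → (2, 5, -1, 1) → (6, 3, -7, 7) → (-8, 8, -3, 4) → (-2, -3, -4, -1))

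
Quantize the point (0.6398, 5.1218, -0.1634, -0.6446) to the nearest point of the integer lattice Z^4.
(1, 5, 0, -1)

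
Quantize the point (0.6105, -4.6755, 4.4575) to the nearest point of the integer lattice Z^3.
(1, -5, 4)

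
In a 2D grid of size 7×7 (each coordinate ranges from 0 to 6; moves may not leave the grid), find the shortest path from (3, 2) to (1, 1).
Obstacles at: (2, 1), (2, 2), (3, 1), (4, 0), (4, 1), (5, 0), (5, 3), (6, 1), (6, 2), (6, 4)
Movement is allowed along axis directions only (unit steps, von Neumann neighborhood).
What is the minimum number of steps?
5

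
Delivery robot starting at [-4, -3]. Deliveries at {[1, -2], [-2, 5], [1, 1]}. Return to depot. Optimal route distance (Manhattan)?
26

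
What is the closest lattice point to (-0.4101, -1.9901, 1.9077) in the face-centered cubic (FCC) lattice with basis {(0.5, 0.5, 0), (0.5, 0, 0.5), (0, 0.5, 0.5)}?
(-0.5, -2, 1.5)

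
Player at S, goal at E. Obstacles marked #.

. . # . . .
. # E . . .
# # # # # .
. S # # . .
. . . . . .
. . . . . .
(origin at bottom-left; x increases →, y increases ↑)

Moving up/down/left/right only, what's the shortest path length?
11
(one shortest path: (1, 2) → (1, 1) → (2, 1) → (3, 1) → (4, 1) → (5, 1) → (5, 2) → (5, 3) → (5, 4) → (4, 4) → (3, 4) → (2, 4))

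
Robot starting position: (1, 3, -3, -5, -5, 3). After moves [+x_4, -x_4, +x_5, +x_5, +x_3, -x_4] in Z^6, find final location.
(1, 3, -2, -6, -3, 3)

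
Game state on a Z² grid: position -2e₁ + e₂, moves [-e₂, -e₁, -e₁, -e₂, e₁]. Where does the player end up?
(-3, -1)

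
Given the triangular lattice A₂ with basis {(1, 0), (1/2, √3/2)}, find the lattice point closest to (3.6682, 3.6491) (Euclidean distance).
(4, 3.464)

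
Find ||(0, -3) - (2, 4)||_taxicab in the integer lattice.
9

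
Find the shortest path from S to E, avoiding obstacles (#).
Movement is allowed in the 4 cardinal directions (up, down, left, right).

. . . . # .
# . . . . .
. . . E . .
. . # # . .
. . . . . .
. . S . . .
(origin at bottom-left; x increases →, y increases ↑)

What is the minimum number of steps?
6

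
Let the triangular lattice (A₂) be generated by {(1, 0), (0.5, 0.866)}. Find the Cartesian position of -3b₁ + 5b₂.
(-0.5, 4.33)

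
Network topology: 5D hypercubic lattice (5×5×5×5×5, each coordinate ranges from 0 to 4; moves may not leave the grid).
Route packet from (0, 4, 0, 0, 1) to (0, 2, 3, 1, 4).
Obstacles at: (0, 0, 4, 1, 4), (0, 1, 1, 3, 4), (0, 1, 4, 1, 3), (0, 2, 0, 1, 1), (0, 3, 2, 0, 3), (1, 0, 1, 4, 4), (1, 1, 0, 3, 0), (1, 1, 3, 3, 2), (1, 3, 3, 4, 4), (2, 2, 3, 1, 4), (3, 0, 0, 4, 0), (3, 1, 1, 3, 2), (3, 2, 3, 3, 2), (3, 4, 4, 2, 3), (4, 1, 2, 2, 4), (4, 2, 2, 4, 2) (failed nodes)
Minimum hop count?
9
(one shortest path: (0, 4, 0, 0, 1) → (0, 3, 0, 0, 1) → (0, 2, 0, 0, 1) → (0, 2, 1, 0, 1) → (0, 2, 2, 0, 1) → (0, 2, 3, 0, 1) → (0, 2, 3, 1, 1) → (0, 2, 3, 1, 2) → (0, 2, 3, 1, 3) → (0, 2, 3, 1, 4))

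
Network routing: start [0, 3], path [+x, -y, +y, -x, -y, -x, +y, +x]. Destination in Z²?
(0, 3)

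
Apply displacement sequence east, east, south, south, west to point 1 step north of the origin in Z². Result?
(1, -1)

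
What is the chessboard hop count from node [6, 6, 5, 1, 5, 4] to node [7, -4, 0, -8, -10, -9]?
15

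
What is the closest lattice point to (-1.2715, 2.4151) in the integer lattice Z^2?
(-1, 2)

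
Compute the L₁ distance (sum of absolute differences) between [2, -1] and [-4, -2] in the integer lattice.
7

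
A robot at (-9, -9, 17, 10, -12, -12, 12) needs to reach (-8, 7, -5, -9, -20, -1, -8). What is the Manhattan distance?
97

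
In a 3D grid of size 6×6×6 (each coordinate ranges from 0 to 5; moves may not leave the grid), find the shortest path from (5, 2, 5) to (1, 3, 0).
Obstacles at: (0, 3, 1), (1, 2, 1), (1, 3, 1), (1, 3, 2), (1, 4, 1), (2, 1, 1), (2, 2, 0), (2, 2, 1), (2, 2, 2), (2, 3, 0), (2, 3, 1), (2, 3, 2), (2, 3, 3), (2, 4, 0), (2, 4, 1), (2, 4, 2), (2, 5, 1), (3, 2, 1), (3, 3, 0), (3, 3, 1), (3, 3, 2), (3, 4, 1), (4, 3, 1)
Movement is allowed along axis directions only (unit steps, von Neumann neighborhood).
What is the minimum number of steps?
12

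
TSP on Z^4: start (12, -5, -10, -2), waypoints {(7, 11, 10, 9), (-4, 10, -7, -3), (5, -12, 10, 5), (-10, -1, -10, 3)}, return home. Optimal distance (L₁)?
168
(one optimal route: (12, -5, -10, -2) → (5, -12, 10, 5) → (7, 11, 10, 9) → (-4, 10, -7, -3) → (-10, -1, -10, 3) → (12, -5, -10, -2))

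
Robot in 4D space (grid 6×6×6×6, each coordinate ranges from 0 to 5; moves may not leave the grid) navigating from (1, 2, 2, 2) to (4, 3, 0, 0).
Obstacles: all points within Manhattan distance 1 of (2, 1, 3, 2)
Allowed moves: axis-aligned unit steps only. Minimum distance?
8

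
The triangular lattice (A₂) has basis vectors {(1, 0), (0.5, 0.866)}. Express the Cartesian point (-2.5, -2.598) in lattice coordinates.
-b₁ - 3b₂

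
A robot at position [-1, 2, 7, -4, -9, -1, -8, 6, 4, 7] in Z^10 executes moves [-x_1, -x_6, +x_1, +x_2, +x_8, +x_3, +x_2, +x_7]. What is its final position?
(-1, 4, 8, -4, -9, -2, -7, 7, 4, 7)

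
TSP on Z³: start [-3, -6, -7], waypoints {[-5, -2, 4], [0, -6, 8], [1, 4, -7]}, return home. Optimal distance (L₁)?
68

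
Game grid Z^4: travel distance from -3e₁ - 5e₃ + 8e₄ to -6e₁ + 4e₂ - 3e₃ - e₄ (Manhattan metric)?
18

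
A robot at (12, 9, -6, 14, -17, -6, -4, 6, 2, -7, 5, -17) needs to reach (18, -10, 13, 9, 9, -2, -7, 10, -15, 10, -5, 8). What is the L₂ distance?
52.9434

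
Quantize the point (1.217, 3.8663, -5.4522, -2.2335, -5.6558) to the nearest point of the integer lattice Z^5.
(1, 4, -5, -2, -6)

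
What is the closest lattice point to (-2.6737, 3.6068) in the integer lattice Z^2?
(-3, 4)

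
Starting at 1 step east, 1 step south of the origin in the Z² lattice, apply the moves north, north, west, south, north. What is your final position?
(0, 1)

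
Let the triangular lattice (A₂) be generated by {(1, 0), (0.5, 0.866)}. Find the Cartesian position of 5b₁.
(5, 0)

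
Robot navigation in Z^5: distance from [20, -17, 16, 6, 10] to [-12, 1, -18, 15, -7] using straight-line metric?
53.6097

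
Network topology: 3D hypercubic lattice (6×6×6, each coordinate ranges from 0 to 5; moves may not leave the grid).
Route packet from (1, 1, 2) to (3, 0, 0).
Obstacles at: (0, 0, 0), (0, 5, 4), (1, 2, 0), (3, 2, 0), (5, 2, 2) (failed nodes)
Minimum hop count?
5
(one shortest path: (1, 1, 2) → (2, 1, 2) → (3, 1, 2) → (3, 0, 2) → (3, 0, 1) → (3, 0, 0))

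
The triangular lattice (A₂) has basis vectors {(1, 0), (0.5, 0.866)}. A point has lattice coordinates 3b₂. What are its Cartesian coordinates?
(1.5, 2.598)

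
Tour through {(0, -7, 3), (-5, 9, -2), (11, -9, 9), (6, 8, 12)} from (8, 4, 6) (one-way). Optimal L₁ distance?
82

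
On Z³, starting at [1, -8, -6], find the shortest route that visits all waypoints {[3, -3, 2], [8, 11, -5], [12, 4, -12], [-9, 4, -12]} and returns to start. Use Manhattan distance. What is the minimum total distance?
108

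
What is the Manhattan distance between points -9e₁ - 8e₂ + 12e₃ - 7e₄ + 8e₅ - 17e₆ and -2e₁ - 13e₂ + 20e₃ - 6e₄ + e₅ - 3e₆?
42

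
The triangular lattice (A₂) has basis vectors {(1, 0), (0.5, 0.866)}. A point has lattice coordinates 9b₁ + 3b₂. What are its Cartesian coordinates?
(10.5, 2.598)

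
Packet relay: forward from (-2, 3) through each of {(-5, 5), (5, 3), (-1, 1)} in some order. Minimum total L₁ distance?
21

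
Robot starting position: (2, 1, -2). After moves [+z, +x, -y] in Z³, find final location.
(3, 0, -1)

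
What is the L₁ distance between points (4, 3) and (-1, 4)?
6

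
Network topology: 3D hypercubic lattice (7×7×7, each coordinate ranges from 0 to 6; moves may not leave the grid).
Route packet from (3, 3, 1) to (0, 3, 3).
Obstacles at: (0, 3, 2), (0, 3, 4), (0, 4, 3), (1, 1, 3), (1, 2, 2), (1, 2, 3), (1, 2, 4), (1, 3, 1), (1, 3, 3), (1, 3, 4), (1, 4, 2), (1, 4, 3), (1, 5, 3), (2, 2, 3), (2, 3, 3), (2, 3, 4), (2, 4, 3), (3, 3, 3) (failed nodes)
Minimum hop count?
7
(one shortest path: (3, 3, 1) → (2, 3, 1) → (2, 2, 1) → (1, 2, 1) → (0, 2, 1) → (0, 2, 2) → (0, 2, 3) → (0, 3, 3))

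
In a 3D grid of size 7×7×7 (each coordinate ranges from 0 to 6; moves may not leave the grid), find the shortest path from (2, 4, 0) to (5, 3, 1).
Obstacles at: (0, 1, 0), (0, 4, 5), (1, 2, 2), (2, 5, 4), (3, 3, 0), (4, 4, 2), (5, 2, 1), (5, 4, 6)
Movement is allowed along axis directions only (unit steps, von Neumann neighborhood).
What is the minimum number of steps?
5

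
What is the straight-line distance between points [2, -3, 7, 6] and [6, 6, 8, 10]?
10.6771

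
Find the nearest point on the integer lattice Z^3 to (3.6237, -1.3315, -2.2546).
(4, -1, -2)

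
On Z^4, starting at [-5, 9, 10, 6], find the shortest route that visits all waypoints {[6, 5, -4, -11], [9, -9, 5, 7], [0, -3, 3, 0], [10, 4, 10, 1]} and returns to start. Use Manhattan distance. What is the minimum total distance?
150
(one optimal route: (-5, 9, 10, 6) → (9, -9, 5, 7) → (0, -3, 3, 0) → (6, 5, -4, -11) → (10, 4, 10, 1) → (-5, 9, 10, 6))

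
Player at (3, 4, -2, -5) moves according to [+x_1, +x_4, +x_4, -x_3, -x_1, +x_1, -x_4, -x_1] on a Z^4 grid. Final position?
(3, 4, -3, -4)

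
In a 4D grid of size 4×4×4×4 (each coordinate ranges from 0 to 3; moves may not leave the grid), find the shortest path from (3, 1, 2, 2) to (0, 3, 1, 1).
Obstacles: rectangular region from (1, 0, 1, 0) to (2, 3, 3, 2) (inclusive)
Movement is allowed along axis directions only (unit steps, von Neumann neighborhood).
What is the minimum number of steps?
9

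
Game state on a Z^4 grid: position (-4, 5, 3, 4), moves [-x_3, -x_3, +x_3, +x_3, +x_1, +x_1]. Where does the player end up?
(-2, 5, 3, 4)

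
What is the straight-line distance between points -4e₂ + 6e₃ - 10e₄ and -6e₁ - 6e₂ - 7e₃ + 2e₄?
18.7883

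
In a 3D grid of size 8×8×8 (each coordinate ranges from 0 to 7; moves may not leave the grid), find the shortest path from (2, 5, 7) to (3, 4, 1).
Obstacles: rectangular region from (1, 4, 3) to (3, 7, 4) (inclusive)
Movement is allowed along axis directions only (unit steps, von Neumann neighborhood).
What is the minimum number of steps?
10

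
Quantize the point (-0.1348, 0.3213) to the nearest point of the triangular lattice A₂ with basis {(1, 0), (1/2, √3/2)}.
(0, 0)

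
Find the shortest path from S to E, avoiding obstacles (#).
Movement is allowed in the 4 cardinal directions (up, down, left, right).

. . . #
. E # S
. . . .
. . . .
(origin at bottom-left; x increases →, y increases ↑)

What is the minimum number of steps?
4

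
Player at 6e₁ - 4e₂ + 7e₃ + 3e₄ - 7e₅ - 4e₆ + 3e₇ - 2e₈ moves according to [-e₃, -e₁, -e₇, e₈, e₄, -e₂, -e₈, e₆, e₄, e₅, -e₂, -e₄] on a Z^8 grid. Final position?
(5, -6, 6, 4, -6, -3, 2, -2)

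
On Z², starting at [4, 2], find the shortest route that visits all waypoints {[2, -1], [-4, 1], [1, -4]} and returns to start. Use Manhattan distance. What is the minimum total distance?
28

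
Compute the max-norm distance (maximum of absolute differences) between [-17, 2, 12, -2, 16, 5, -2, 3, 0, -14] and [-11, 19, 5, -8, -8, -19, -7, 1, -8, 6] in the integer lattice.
24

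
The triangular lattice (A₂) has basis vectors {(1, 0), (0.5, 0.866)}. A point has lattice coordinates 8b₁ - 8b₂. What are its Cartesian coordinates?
(4, -6.928)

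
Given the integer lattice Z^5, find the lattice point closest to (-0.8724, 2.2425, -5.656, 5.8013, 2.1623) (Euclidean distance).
(-1, 2, -6, 6, 2)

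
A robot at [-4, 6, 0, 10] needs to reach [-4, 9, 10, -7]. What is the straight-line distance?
19.9499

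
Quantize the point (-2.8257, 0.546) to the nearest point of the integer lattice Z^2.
(-3, 1)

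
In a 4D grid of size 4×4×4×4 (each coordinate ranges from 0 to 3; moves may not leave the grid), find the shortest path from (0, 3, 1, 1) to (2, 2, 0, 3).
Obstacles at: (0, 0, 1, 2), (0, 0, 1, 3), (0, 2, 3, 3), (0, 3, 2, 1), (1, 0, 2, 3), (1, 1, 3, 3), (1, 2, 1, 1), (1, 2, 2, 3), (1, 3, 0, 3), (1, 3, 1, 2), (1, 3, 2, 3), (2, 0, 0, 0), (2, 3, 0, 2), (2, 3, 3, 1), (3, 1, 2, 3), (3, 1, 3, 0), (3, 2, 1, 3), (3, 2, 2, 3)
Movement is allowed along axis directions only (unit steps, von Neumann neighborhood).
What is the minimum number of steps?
6
(one shortest path: (0, 3, 1, 1) → (1, 3, 1, 1) → (2, 3, 1, 1) → (2, 2, 1, 1) → (2, 2, 0, 1) → (2, 2, 0, 2) → (2, 2, 0, 3))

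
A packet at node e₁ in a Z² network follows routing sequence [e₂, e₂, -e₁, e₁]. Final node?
(1, 2)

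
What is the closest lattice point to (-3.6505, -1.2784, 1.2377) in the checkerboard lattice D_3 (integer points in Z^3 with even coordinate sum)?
(-4, -1, 1)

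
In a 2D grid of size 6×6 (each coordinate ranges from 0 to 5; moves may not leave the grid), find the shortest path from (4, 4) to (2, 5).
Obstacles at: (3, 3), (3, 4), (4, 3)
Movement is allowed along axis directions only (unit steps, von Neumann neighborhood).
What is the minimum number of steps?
3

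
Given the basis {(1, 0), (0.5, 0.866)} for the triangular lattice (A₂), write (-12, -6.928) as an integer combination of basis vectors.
-8b₁ - 8b₂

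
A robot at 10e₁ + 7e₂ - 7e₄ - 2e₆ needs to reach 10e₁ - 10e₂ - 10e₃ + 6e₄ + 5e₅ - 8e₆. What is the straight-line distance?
24.8797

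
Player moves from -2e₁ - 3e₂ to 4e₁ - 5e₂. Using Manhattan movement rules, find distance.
8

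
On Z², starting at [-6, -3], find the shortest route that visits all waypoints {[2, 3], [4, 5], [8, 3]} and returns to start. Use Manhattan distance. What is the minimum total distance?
44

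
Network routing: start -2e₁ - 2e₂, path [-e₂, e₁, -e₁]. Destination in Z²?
(-2, -3)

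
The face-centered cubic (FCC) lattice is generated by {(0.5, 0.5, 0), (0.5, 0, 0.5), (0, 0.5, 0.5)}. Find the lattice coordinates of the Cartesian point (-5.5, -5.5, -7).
-4b₁ - 7b₂ - 7b₃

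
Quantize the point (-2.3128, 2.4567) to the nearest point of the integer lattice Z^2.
(-2, 2)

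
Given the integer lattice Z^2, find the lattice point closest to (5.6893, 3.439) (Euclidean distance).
(6, 3)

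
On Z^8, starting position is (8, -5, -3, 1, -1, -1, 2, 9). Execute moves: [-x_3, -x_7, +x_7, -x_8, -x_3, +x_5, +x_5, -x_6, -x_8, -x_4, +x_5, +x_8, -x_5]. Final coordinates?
(8, -5, -5, 0, 1, -2, 2, 8)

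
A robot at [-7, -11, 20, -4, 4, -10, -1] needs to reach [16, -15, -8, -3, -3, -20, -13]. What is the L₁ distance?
85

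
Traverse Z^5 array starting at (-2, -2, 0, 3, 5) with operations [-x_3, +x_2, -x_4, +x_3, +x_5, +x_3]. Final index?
(-2, -1, 1, 2, 6)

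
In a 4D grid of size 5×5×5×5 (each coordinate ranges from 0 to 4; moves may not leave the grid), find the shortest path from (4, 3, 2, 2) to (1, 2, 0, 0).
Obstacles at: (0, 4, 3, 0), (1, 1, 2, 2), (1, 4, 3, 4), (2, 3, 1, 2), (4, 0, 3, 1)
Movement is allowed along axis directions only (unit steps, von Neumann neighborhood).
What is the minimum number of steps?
8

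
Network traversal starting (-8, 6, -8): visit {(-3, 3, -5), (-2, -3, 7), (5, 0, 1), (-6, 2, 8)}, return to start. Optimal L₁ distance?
76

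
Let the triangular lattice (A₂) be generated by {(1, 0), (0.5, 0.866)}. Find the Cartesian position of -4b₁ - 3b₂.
(-5.5, -2.598)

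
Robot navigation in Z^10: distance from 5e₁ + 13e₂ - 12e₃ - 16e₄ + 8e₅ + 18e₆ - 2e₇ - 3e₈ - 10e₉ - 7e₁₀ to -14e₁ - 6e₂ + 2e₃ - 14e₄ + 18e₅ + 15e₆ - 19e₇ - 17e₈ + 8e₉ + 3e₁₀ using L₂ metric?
44.0454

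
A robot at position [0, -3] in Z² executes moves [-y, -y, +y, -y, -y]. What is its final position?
(0, -6)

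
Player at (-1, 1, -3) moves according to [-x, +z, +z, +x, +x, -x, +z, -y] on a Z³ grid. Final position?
(-1, 0, 0)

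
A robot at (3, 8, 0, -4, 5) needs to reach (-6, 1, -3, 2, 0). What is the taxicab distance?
30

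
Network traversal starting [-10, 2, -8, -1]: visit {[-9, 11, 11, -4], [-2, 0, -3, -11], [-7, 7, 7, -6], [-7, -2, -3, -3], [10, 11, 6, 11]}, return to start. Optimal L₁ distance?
162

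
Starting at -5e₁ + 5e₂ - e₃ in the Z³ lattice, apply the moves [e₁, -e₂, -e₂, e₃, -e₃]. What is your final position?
(-4, 3, -1)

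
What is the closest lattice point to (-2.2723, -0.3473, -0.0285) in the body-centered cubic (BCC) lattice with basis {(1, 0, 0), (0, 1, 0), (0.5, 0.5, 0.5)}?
(-2, 0, 0)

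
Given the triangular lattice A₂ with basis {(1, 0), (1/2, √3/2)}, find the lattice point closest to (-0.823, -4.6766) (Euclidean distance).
(-0.5, -4.33)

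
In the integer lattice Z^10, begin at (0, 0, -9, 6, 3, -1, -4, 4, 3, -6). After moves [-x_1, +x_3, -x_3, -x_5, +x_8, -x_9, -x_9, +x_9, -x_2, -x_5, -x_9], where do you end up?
(-1, -1, -9, 6, 1, -1, -4, 5, 1, -6)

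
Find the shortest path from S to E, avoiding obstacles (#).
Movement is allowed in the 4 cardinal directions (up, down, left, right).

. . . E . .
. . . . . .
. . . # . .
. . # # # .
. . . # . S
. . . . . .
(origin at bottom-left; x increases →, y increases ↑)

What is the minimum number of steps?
6
(one shortest path: (5, 1) → (5, 2) → (5, 3) → (4, 3) → (4, 4) → (3, 4) → (3, 5))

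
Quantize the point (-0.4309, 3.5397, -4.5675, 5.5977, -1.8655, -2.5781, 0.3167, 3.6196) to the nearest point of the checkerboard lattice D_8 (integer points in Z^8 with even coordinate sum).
(0, 4, -5, 6, -2, -3, 0, 4)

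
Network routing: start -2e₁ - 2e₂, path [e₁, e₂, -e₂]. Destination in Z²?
(-1, -2)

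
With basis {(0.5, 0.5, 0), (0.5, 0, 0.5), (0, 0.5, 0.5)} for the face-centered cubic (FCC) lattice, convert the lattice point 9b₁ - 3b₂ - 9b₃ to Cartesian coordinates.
(3, 0, -6)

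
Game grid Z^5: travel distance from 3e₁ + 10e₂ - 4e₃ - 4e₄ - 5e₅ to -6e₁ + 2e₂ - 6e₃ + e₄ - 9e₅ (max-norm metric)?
9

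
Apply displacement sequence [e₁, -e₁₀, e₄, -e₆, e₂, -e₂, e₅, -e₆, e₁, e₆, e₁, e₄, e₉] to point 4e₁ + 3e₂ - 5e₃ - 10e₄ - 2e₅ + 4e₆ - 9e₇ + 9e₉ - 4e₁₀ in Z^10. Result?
(7, 3, -5, -8, -1, 3, -9, 0, 10, -5)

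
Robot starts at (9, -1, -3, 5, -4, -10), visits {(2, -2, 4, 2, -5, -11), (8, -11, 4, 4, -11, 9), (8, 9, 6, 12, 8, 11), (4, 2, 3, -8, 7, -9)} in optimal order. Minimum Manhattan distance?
157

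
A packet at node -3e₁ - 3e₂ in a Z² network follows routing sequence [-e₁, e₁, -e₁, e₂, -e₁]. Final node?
(-5, -2)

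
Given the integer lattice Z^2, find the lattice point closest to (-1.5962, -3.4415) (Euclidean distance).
(-2, -3)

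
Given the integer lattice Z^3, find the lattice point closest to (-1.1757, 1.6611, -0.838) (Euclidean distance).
(-1, 2, -1)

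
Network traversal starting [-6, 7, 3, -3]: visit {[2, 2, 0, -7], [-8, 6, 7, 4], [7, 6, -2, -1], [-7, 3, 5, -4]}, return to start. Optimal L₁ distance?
84
(one optimal route: (-6, 7, 3, -3) → (-8, 6, 7, 4) → (-7, 3, 5, -4) → (2, 2, 0, -7) → (7, 6, -2, -1) → (-6, 7, 3, -3))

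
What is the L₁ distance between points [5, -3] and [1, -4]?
5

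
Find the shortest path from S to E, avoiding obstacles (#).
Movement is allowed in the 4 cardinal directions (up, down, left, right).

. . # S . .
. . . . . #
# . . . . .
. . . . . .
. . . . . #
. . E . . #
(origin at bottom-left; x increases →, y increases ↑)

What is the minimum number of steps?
6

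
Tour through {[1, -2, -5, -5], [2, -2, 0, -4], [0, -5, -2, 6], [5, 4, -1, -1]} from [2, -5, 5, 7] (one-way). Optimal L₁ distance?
48
(one optimal route: (2, -5, 5, 7) → (0, -5, -2, 6) → (1, -2, -5, -5) → (2, -2, 0, -4) → (5, 4, -1, -1))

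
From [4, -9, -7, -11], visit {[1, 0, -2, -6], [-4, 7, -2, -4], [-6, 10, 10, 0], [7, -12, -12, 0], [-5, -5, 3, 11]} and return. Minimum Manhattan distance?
158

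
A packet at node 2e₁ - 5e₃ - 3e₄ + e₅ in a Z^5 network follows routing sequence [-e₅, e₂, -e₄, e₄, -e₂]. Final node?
(2, 0, -5, -3, 0)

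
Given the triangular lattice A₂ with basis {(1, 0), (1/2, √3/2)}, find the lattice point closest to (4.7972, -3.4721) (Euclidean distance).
(5, -3.464)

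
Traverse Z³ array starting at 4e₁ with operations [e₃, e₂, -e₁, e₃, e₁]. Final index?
(4, 1, 2)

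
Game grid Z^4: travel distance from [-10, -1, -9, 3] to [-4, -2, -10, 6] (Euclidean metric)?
6.85565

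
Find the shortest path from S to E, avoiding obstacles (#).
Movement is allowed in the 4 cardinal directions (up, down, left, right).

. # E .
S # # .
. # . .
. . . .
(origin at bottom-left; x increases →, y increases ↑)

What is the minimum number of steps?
9
(one shortest path: (0, 2) → (0, 1) → (0, 0) → (1, 0) → (2, 0) → (3, 0) → (3, 1) → (3, 2) → (3, 3) → (2, 3))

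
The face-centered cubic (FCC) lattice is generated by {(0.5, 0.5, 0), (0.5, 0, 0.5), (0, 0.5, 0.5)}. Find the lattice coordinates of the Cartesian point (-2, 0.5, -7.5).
6b₁ - 10b₂ - 5b₃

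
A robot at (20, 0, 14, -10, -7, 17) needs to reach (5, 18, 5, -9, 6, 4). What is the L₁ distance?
69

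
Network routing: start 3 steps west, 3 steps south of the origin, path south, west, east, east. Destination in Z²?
(-2, -4)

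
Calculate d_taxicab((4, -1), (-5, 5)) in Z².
15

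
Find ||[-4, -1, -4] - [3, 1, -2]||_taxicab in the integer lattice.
11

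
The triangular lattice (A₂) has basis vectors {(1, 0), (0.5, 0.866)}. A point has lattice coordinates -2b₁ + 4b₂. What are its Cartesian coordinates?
(0, 3.464)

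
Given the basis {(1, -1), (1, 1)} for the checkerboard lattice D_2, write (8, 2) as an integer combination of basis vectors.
3b₁ + 5b₂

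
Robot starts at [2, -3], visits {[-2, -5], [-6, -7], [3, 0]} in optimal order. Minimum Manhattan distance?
20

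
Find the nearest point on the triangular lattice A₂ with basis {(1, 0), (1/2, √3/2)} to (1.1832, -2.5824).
(1.5, -2.598)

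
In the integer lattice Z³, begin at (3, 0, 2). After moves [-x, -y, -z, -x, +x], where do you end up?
(2, -1, 1)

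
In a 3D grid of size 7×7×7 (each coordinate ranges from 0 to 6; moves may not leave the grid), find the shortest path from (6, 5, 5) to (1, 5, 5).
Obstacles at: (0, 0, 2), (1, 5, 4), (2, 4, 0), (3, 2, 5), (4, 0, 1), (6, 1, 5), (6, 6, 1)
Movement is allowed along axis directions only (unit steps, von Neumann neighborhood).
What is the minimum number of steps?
5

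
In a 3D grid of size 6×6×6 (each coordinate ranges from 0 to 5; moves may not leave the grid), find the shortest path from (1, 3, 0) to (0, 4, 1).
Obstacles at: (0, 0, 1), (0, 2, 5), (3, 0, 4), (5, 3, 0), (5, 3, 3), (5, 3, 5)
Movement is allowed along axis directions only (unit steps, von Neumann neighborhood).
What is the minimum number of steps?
3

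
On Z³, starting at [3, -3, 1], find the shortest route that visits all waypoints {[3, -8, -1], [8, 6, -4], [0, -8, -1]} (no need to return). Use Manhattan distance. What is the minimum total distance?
35
(one optimal route: (3, -3, 1) → (3, -8, -1) → (0, -8, -1) → (8, 6, -4))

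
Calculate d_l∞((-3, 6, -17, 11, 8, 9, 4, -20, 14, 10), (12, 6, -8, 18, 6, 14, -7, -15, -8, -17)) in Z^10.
27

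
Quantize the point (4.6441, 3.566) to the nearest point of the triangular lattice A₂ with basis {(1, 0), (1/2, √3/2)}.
(5, 3.464)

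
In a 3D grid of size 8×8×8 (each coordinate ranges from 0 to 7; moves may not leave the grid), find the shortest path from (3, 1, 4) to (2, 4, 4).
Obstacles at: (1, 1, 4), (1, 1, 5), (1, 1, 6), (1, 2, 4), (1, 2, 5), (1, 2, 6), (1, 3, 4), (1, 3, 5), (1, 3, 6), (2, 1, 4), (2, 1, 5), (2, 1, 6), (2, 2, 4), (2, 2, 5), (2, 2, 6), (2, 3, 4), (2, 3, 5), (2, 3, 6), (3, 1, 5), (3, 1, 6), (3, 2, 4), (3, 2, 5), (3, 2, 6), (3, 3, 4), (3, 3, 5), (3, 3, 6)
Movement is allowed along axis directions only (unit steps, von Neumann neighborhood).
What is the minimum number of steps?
6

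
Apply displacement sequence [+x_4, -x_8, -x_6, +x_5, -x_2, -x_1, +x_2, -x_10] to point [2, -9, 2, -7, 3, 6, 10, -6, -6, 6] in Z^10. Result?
(1, -9, 2, -6, 4, 5, 10, -7, -6, 5)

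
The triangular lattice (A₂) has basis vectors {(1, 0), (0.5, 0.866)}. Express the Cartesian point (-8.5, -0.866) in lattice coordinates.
-8b₁ - b₂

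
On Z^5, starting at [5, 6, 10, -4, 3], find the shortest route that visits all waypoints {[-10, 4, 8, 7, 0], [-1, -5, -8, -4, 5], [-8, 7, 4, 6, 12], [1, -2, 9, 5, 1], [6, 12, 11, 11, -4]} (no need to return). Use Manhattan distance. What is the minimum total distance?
153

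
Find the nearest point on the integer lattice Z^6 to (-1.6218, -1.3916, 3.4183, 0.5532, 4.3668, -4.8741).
(-2, -1, 3, 1, 4, -5)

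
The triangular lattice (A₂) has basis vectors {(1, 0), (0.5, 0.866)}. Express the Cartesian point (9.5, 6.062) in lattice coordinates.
6b₁ + 7b₂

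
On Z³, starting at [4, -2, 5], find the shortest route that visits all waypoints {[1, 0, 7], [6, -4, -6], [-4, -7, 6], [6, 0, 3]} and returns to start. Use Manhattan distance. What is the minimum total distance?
64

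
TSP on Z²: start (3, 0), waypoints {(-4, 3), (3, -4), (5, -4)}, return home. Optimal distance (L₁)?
32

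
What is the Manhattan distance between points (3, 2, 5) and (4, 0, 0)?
8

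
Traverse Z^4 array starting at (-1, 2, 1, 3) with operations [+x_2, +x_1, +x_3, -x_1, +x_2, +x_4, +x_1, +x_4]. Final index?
(0, 4, 2, 5)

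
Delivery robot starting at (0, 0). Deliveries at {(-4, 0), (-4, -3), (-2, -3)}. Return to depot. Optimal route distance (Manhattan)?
14
(one optimal route: (0, 0) → (-4, 0) → (-4, -3) → (-2, -3) → (0, 0))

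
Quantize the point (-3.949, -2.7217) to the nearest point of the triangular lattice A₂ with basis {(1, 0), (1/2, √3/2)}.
(-3.5, -2.598)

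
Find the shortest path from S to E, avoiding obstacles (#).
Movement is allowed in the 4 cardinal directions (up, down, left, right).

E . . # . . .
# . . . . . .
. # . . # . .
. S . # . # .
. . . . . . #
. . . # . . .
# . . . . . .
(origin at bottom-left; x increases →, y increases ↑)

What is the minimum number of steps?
6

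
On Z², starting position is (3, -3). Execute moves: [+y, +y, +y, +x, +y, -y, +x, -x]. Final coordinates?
(4, 0)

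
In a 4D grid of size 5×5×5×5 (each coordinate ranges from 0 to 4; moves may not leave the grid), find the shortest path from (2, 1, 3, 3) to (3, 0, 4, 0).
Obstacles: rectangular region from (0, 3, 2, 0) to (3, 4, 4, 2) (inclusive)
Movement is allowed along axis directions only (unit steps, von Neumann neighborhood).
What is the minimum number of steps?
6
(one shortest path: (2, 1, 3, 3) → (3, 1, 3, 3) → (3, 0, 3, 3) → (3, 0, 4, 3) → (3, 0, 4, 2) → (3, 0, 4, 1) → (3, 0, 4, 0))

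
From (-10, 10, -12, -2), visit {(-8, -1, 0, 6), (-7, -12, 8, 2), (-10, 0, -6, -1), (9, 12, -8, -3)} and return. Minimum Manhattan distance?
144
(one optimal route: (-10, 10, -12, -2) → (-10, 0, -6, -1) → (-8, -1, 0, 6) → (-7, -12, 8, 2) → (9, 12, -8, -3) → (-10, 10, -12, -2))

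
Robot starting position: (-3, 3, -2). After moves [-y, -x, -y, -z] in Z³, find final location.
(-4, 1, -3)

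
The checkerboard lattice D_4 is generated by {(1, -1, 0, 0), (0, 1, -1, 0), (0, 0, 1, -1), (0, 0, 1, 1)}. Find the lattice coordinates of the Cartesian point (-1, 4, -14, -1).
-b₁ + 3b₂ - 5b₃ - 6b₄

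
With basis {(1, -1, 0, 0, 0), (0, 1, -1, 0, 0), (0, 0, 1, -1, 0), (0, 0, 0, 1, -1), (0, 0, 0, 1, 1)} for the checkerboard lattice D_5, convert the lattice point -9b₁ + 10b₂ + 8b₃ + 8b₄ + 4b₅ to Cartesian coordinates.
(-9, 19, -2, 4, -4)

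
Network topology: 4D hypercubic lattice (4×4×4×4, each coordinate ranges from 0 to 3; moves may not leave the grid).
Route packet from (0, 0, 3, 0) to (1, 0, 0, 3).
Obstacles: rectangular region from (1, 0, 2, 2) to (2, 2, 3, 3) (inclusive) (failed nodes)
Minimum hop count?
7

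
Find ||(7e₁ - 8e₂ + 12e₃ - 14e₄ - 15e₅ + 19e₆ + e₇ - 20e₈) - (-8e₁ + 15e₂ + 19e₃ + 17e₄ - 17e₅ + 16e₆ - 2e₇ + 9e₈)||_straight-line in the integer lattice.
51.2543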